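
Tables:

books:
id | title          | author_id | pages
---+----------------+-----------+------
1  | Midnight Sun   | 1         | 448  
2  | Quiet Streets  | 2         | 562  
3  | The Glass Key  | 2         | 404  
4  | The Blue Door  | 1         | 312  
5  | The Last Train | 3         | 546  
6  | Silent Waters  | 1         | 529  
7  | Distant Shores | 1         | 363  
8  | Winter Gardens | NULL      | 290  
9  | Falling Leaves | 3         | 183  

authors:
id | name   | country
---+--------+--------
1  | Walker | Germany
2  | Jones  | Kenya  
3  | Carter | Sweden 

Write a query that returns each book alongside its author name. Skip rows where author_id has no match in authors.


INNER JOIN keeps only books rows whose author_id matches an id in authors. Walk through each book:
  - book 1 (Midnight Sun): author_id=1 -> matches Walker
  - book 2 (Quiet Streets): author_id=2 -> matches Jones
  - book 3 (The Glass Key): author_id=2 -> matches Jones
  - book 4 (The Blue Door): author_id=1 -> matches Walker
  - book 5 (The Last Train): author_id=3 -> matches Carter
  - book 6 (Silent Waters): author_id=1 -> matches Walker
  - book 7 (Distant Shores): author_id=1 -> matches Walker
  - book 8 (Winter Gardens): author_id=NULL, no match -> dropped
  - book 9 (Falling Leaves): author_id=3 -> matches Carter
So 1 of 9 rows is dropped.

SQL:
SELECT a.title, b.name AS author
FROM books a
INNER JOIN authors b ON a.author_id = b.id

Result:
title          | author
---------------+-------
Midnight Sun   | Walker
Quiet Streets  | Jones 
The Glass Key  | Jones 
The Blue Door  | Walker
The Last Train | Carter
Silent Waters  | Walker
Distant Shores | Walker
Falling Leaves | Carter


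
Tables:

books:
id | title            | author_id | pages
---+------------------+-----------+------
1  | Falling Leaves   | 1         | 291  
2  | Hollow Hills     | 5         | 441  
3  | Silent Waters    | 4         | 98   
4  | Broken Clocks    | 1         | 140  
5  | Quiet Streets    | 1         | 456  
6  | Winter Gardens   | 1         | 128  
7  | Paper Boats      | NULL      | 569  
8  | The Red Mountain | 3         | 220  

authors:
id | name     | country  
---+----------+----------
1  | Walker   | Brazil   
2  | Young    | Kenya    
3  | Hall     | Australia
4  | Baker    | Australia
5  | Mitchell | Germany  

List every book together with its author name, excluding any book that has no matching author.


INNER JOIN keeps only books rows whose author_id matches an id in authors. Walk through each book:
  - book 1 (Falling Leaves): author_id=1 -> matches Walker
  - book 2 (Hollow Hills): author_id=5 -> matches Mitchell
  - book 3 (Silent Waters): author_id=4 -> matches Baker
  - book 4 (Broken Clocks): author_id=1 -> matches Walker
  - book 5 (Quiet Streets): author_id=1 -> matches Walker
  - book 6 (Winter Gardens): author_id=1 -> matches Walker
  - book 7 (Paper Boats): author_id=NULL, no match -> dropped
  - book 8 (The Red Mountain): author_id=3 -> matches Hall
So 1 of 8 rows is dropped.

SQL:
SELECT a.title, b.name AS author
FROM books a
INNER JOIN authors b ON a.author_id = b.id

Result:
title            | author  
-----------------+---------
Falling Leaves   | Walker  
Hollow Hills     | Mitchell
Silent Waters    | Baker   
Broken Clocks    | Walker  
Quiet Streets    | Walker  
Winter Gardens   | Walker  
The Red Mountain | Hall    


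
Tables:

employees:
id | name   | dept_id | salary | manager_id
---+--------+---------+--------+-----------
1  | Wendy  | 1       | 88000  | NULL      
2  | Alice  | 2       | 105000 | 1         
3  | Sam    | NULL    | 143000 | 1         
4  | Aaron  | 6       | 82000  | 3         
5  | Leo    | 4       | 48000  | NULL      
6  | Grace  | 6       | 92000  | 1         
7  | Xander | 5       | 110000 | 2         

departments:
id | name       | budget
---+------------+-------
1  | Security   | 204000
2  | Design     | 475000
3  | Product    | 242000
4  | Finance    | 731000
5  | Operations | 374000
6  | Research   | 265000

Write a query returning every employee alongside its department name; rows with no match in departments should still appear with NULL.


LEFT JOIN keeps every row from employees (the left table); where dept_id has no match in departments, the department columns become NULL. Walk through each employee:
  - employee 1 (Wendy): dept_id=1 -> matches Security
  - employee 2 (Alice): dept_id=2 -> matches Design
  - employee 3 (Sam): dept_id=NULL, no match -> kept with NULL
  - employee 4 (Aaron): dept_id=6 -> matches Research
  - employee 5 (Leo): dept_id=4 -> matches Finance
  - employee 6 (Grace): dept_id=6 -> matches Research
  - employee 7 (Xander): dept_id=5 -> matches Operations
All 7 rows appear; 1 has NULL department.

SQL:
SELECT a.name, b.name AS department
FROM employees a
LEFT JOIN departments b ON a.dept_id = b.id

Result:
name   | department
-------+-----------
Wendy  | Security  
Alice  | Design    
Sam    | NULL      
Aaron  | Research  
Leo    | Finance   
Grace  | Research  
Xander | Operations


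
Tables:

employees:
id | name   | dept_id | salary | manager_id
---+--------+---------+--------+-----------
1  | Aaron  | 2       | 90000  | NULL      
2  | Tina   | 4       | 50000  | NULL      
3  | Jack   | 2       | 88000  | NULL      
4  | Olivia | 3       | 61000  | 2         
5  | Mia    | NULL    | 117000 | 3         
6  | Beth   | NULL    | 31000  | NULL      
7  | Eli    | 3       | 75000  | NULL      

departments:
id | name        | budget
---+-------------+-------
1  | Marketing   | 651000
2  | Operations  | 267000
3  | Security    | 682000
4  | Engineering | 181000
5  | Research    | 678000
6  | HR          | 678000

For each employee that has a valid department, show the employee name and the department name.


INNER JOIN keeps only employees rows whose dept_id matches an id in departments. Walk through each employee:
  - employee 1 (Aaron): dept_id=2 -> matches Operations
  - employee 2 (Tina): dept_id=4 -> matches Engineering
  - employee 3 (Jack): dept_id=2 -> matches Operations
  - employee 4 (Olivia): dept_id=3 -> matches Security
  - employee 5 (Mia): dept_id=NULL, no match -> dropped
  - employee 6 (Beth): dept_id=NULL, no match -> dropped
  - employee 7 (Eli): dept_id=3 -> matches Security
So 2 of 7 rows are dropped.

SQL:
SELECT a.name, b.name AS department
FROM employees a
INNER JOIN departments b ON a.dept_id = b.id

Result:
name   | department 
-------+------------
Aaron  | Operations 
Tina   | Engineering
Jack   | Operations 
Olivia | Security   
Eli    | Security   


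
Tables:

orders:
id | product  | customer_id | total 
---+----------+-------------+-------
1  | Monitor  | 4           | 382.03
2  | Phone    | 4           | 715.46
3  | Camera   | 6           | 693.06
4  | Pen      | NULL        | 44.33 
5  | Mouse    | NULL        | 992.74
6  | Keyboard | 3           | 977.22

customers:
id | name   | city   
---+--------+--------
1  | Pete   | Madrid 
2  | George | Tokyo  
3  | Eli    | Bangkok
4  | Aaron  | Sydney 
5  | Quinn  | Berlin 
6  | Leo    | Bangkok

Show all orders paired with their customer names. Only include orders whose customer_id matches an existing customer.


INNER JOIN keeps only orders rows whose customer_id matches an id in customers. Walk through each order:
  - order 1 (Monitor): customer_id=4 -> matches Aaron
  - order 2 (Phone): customer_id=4 -> matches Aaron
  - order 3 (Camera): customer_id=6 -> matches Leo
  - order 4 (Pen): customer_id=NULL, no match -> dropped
  - order 5 (Mouse): customer_id=NULL, no match -> dropped
  - order 6 (Keyboard): customer_id=3 -> matches Eli
So 2 of 6 rows are dropped.

SQL:
SELECT a.product, b.name AS customer
FROM orders a
INNER JOIN customers b ON a.customer_id = b.id

Result:
product  | customer
---------+---------
Monitor  | Aaron   
Phone    | Aaron   
Camera   | Leo     
Keyboard | Eli     


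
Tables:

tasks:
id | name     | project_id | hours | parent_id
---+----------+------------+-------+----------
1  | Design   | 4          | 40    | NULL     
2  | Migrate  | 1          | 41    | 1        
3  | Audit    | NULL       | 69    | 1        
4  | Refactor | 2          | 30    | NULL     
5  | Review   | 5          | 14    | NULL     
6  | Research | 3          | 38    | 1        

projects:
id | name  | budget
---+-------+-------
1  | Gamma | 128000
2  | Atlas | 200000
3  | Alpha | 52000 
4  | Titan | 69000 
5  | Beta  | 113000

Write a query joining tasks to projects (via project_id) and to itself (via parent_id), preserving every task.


Two LEFT JOINs from the same base table tasks: one to projects via project_id, one to tasks itself via parent_id. Both are LEFT so every task is preserved.
Match against projects:
  - task 1 (Design): project_id=4 -> matches Titan
  - task 2 (Migrate): project_id=1 -> matches Gamma
  - task 3 (Audit): project_id=NULL, no match -> kept with NULL
  - task 4 (Refactor): project_id=2 -> matches Atlas
  - task 5 (Review): project_id=5 -> matches Beta
  - task 6 (Research): project_id=3 -> matches Alpha
Match against tasks (self):
  - task 1 (Design): parent_id=NULL -> NULL
  - task 2 (Migrate): parent_id=1 -> Design
  - task 3 (Audit): parent_id=1 -> Design
  - task 4 (Refactor): parent_id=NULL -> NULL
  - task 5 (Review): parent_id=NULL -> NULL
  - task 6 (Research): parent_id=1 -> Design

SQL:
SELECT a.name, b.name AS project, c.name AS parent
FROM tasks a
LEFT JOIN projects b ON a.project_id = b.id
LEFT JOIN tasks c ON a.parent_id = c.id

Result:
name     | project | parent
---------+---------+-------
Design   | Titan   | NULL  
Migrate  | Gamma   | Design
Audit    | NULL    | Design
Refactor | Atlas   | NULL  
Review   | Beta    | NULL  
Research | Alpha   | Design


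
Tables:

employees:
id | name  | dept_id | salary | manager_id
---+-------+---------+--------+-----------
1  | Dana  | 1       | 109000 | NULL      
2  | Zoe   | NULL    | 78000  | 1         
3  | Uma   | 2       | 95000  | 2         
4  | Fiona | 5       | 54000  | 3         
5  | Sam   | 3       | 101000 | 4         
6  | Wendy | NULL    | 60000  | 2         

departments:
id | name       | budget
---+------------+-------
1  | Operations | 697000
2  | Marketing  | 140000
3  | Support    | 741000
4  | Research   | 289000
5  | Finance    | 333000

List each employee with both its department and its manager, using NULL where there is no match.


Two LEFT JOINs from the same base table employees: one to departments via dept_id, one to employees itself via manager_id. Both are LEFT so every employee is preserved.
Match against departments:
  - employee 1 (Dana): dept_id=1 -> matches Operations
  - employee 2 (Zoe): dept_id=NULL, no match -> kept with NULL
  - employee 3 (Uma): dept_id=2 -> matches Marketing
  - employee 4 (Fiona): dept_id=5 -> matches Finance
  - employee 5 (Sam): dept_id=3 -> matches Support
  - employee 6 (Wendy): dept_id=NULL, no match -> kept with NULL
Match against employees (self):
  - employee 1 (Dana): manager_id=NULL -> NULL
  - employee 2 (Zoe): manager_id=1 -> Dana
  - employee 3 (Uma): manager_id=2 -> Zoe
  - employee 4 (Fiona): manager_id=3 -> Uma
  - employee 5 (Sam): manager_id=4 -> Fiona
  - employee 6 (Wendy): manager_id=2 -> Zoe

SQL:
SELECT a.name, b.name AS department, c.name AS manager
FROM employees a
LEFT JOIN departments b ON a.dept_id = b.id
LEFT JOIN employees c ON a.manager_id = c.id

Result:
name  | department | manager
------+------------+--------
Dana  | Operations | NULL   
Zoe   | NULL       | Dana   
Uma   | Marketing  | Zoe    
Fiona | Finance    | Uma    
Sam   | Support    | Fiona  
Wendy | NULL       | Zoe    


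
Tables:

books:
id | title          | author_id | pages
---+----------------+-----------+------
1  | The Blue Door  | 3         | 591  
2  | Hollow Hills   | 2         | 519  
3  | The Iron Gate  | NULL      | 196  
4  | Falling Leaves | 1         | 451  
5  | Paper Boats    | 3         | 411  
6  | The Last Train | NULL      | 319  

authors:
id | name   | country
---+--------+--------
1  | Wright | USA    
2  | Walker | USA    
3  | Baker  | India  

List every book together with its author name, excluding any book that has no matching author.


INNER JOIN keeps only books rows whose author_id matches an id in authors. Walk through each book:
  - book 1 (The Blue Door): author_id=3 -> matches Baker
  - book 2 (Hollow Hills): author_id=2 -> matches Walker
  - book 3 (The Iron Gate): author_id=NULL, no match -> dropped
  - book 4 (Falling Leaves): author_id=1 -> matches Wright
  - book 5 (Paper Boats): author_id=3 -> matches Baker
  - book 6 (The Last Train): author_id=NULL, no match -> dropped
So 2 of 6 rows are dropped.

SQL:
SELECT a.title, b.name AS author
FROM books a
INNER JOIN authors b ON a.author_id = b.id

Result:
title          | author
---------------+-------
The Blue Door  | Baker 
Hollow Hills   | Walker
Falling Leaves | Wright
Paper Boats    | Baker 


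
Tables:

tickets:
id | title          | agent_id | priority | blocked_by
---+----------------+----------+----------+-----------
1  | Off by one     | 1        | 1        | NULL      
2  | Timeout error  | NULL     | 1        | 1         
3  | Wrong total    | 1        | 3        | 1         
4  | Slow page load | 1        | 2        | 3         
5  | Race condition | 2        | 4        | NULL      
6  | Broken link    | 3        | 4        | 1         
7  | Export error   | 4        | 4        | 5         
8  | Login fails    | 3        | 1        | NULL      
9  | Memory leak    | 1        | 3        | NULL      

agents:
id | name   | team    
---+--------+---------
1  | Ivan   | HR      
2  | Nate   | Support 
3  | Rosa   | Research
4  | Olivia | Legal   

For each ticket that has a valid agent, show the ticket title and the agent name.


INNER JOIN keeps only tickets rows whose agent_id matches an id in agents. Walk through each ticket:
  - ticket 1 (Off by one): agent_id=1 -> matches Ivan
  - ticket 2 (Timeout error): agent_id=NULL, no match -> dropped
  - ticket 3 (Wrong total): agent_id=1 -> matches Ivan
  - ticket 4 (Slow page load): agent_id=1 -> matches Ivan
  - ticket 5 (Race condition): agent_id=2 -> matches Nate
  - ticket 6 (Broken link): agent_id=3 -> matches Rosa
  - ticket 7 (Export error): agent_id=4 -> matches Olivia
  - ticket 8 (Login fails): agent_id=3 -> matches Rosa
  - ticket 9 (Memory leak): agent_id=1 -> matches Ivan
So 1 of 9 rows is dropped.

SQL:
SELECT a.title, b.name AS agent
FROM tickets a
INNER JOIN agents b ON a.agent_id = b.id

Result:
title          | agent 
---------------+-------
Off by one     | Ivan  
Wrong total    | Ivan  
Slow page load | Ivan  
Race condition | Nate  
Broken link    | Rosa  
Export error   | Olivia
Login fails    | Rosa  
Memory leak    | Ivan  


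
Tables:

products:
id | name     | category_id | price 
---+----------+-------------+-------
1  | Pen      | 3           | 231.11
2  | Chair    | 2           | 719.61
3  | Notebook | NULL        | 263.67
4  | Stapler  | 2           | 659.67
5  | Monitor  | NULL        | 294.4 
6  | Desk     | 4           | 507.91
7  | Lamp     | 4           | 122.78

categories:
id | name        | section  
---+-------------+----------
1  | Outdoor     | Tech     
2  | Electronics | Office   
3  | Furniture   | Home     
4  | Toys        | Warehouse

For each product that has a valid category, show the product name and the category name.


INNER JOIN keeps only products rows whose category_id matches an id in categories. Walk through each product:
  - product 1 (Pen): category_id=3 -> matches Furniture
  - product 2 (Chair): category_id=2 -> matches Electronics
  - product 3 (Notebook): category_id=NULL, no match -> dropped
  - product 4 (Stapler): category_id=2 -> matches Electronics
  - product 5 (Monitor): category_id=NULL, no match -> dropped
  - product 6 (Desk): category_id=4 -> matches Toys
  - product 7 (Lamp): category_id=4 -> matches Toys
So 2 of 7 rows are dropped.

SQL:
SELECT a.name, b.name AS category
FROM products a
INNER JOIN categories b ON a.category_id = b.id

Result:
name    | category   
--------+------------
Pen     | Furniture  
Chair   | Electronics
Stapler | Electronics
Desk    | Toys       
Lamp    | Toys       


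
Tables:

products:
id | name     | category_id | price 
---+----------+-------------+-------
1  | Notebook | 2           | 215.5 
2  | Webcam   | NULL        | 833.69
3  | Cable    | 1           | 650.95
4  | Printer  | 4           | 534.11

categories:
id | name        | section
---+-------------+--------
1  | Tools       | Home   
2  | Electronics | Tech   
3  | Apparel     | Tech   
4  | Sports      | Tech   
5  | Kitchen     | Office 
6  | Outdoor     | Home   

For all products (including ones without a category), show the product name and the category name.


LEFT JOIN keeps every row from products (the left table); where category_id has no match in categories, the category columns become NULL. Walk through each product:
  - product 1 (Notebook): category_id=2 -> matches Electronics
  - product 2 (Webcam): category_id=NULL, no match -> kept with NULL
  - product 3 (Cable): category_id=1 -> matches Tools
  - product 4 (Printer): category_id=4 -> matches Sports
All 4 rows appear; 1 has NULL category.

SQL:
SELECT a.name, b.name AS category
FROM products a
LEFT JOIN categories b ON a.category_id = b.id

Result:
name     | category   
---------+------------
Notebook | Electronics
Webcam   | NULL       
Cable    | Tools      
Printer  | Sports     


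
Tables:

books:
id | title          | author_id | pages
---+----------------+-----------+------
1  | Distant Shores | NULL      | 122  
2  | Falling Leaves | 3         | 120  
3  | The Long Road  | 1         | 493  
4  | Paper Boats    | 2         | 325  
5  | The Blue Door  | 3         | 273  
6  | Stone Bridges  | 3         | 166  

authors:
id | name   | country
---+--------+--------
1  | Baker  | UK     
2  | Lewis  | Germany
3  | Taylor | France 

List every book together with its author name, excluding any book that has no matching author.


INNER JOIN keeps only books rows whose author_id matches an id in authors. Walk through each book:
  - book 1 (Distant Shores): author_id=NULL, no match -> dropped
  - book 2 (Falling Leaves): author_id=3 -> matches Taylor
  - book 3 (The Long Road): author_id=1 -> matches Baker
  - book 4 (Paper Boats): author_id=2 -> matches Lewis
  - book 5 (The Blue Door): author_id=3 -> matches Taylor
  - book 6 (Stone Bridges): author_id=3 -> matches Taylor
So 1 of 6 rows is dropped.

SQL:
SELECT a.title, b.name AS author
FROM books a
INNER JOIN authors b ON a.author_id = b.id

Result:
title          | author
---------------+-------
Falling Leaves | Taylor
The Long Road  | Baker 
Paper Boats    | Lewis 
The Blue Door  | Taylor
Stone Bridges  | Taylor


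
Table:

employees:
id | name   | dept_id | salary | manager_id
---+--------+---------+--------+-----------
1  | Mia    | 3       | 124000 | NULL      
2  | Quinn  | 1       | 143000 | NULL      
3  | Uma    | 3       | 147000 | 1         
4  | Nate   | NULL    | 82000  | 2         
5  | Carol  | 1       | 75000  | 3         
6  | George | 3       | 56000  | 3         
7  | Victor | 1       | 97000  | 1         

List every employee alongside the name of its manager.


This is a self-join: employees is joined to a second copy of itself, matching each row's manager_id to another row's id. Use LEFT JOIN so rows with manager_id=NULL are kept.
  - employee 1 (Mia): manager_id=NULL -> NULL
  - employee 2 (Quinn): manager_id=NULL -> NULL
  - employee 3 (Uma): manager_id=1 -> Mia
  - employee 4 (Nate): manager_id=2 -> Quinn
  - employee 5 (Carol): manager_id=3 -> Uma
  - employee 6 (George): manager_id=3 -> Uma
  - employee 7 (Victor): manager_id=1 -> Mia

SQL:
SELECT a.name AS item, b.name AS manager
FROM employees a
LEFT JOIN employees b ON a.manager_id = b.id

Result:
item   | manager
-------+--------
Mia    | NULL   
Quinn  | NULL   
Uma    | Mia    
Nate   | Quinn  
Carol  | Uma    
George | Uma    
Victor | Mia    


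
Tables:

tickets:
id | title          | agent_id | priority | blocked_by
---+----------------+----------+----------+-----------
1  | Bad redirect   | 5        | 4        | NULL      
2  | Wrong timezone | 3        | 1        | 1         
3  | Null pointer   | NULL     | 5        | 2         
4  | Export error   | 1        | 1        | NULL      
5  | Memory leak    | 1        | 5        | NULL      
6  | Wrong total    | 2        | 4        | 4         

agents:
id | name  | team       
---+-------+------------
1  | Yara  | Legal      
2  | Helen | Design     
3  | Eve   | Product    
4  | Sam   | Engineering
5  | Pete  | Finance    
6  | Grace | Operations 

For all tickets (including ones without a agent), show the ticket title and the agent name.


LEFT JOIN keeps every row from tickets (the left table); where agent_id has no match in agents, the agent columns become NULL. Walk through each ticket:
  - ticket 1 (Bad redirect): agent_id=5 -> matches Pete
  - ticket 2 (Wrong timezone): agent_id=3 -> matches Eve
  - ticket 3 (Null pointer): agent_id=NULL, no match -> kept with NULL
  - ticket 4 (Export error): agent_id=1 -> matches Yara
  - ticket 5 (Memory leak): agent_id=1 -> matches Yara
  - ticket 6 (Wrong total): agent_id=2 -> matches Helen
All 6 rows appear; 1 has NULL agent.

SQL:
SELECT a.title, b.name AS agent
FROM tickets a
LEFT JOIN agents b ON a.agent_id = b.id

Result:
title          | agent
---------------+------
Bad redirect   | Pete 
Wrong timezone | Eve  
Null pointer   | NULL 
Export error   | Yara 
Memory leak    | Yara 
Wrong total    | Helen


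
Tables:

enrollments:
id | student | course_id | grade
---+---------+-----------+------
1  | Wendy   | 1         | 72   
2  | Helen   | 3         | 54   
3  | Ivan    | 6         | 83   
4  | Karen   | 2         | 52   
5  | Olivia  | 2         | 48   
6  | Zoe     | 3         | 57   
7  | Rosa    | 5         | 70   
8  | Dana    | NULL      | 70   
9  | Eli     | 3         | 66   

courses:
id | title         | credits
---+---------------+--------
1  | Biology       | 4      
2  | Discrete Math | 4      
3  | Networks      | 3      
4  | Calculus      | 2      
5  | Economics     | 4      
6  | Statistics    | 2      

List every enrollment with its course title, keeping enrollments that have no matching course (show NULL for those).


LEFT JOIN keeps every row from enrollments (the left table); where course_id has no match in courses, the course columns become NULL. Walk through each enrollment:
  - enrollment 1 (Wendy): course_id=1 -> matches Biology
  - enrollment 2 (Helen): course_id=3 -> matches Networks
  - enrollment 3 (Ivan): course_id=6 -> matches Statistics
  - enrollment 4 (Karen): course_id=2 -> matches Discrete Math
  - enrollment 5 (Olivia): course_id=2 -> matches Discrete Math
  - enrollment 6 (Zoe): course_id=3 -> matches Networks
  - enrollment 7 (Rosa): course_id=5 -> matches Economics
  - enrollment 8 (Dana): course_id=NULL, no match -> kept with NULL
  - enrollment 9 (Eli): course_id=3 -> matches Networks
All 9 rows appear; 1 has NULL course.

SQL:
SELECT a.student, b.title AS course
FROM enrollments a
LEFT JOIN courses b ON a.course_id = b.id

Result:
student | course       
--------+--------------
Wendy   | Biology      
Helen   | Networks     
Ivan    | Statistics   
Karen   | Discrete Math
Olivia  | Discrete Math
Zoe     | Networks     
Rosa    | Economics    
Dana    | NULL         
Eli     | Networks     


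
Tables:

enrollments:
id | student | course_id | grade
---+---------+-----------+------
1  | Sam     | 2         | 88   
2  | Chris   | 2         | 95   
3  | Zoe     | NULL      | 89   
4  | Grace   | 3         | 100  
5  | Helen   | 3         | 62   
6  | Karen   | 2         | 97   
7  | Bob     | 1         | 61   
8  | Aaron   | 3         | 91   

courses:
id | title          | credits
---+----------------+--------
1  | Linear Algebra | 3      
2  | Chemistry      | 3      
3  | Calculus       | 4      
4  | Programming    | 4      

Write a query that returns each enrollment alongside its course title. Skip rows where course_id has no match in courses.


INNER JOIN keeps only enrollments rows whose course_id matches an id in courses. Walk through each enrollment:
  - enrollment 1 (Sam): course_id=2 -> matches Chemistry
  - enrollment 2 (Chris): course_id=2 -> matches Chemistry
  - enrollment 3 (Zoe): course_id=NULL, no match -> dropped
  - enrollment 4 (Grace): course_id=3 -> matches Calculus
  - enrollment 5 (Helen): course_id=3 -> matches Calculus
  - enrollment 6 (Karen): course_id=2 -> matches Chemistry
  - enrollment 7 (Bob): course_id=1 -> matches Linear Algebra
  - enrollment 8 (Aaron): course_id=3 -> matches Calculus
So 1 of 8 rows is dropped.

SQL:
SELECT a.student, b.title AS course
FROM enrollments a
INNER JOIN courses b ON a.course_id = b.id

Result:
student | course        
--------+---------------
Sam     | Chemistry     
Chris   | Chemistry     
Grace   | Calculus      
Helen   | Calculus      
Karen   | Chemistry     
Bob     | Linear Algebra
Aaron   | Calculus      


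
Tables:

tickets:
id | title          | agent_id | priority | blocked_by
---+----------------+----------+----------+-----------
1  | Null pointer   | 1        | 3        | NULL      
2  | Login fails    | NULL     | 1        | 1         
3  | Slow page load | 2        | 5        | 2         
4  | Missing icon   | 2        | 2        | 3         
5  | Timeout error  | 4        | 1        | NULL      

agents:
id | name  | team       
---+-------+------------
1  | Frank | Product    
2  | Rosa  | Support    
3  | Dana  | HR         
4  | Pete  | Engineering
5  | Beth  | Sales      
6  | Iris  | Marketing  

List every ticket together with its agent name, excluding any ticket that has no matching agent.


INNER JOIN keeps only tickets rows whose agent_id matches an id in agents. Walk through each ticket:
  - ticket 1 (Null pointer): agent_id=1 -> matches Frank
  - ticket 2 (Login fails): agent_id=NULL, no match -> dropped
  - ticket 3 (Slow page load): agent_id=2 -> matches Rosa
  - ticket 4 (Missing icon): agent_id=2 -> matches Rosa
  - ticket 5 (Timeout error): agent_id=4 -> matches Pete
So 1 of 5 rows is dropped.

SQL:
SELECT a.title, b.name AS agent
FROM tickets a
INNER JOIN agents b ON a.agent_id = b.id

Result:
title          | agent
---------------+------
Null pointer   | Frank
Slow page load | Rosa 
Missing icon   | Rosa 
Timeout error  | Pete 


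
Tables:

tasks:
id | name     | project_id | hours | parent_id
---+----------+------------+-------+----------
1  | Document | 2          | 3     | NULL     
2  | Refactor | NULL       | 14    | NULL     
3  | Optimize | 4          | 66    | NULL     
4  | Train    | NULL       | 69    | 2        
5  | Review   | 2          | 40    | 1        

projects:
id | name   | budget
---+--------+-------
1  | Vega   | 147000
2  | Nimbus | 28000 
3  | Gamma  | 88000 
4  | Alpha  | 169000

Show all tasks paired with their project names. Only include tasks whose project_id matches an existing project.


INNER JOIN keeps only tasks rows whose project_id matches an id in projects. Walk through each task:
  - task 1 (Document): project_id=2 -> matches Nimbus
  - task 2 (Refactor): project_id=NULL, no match -> dropped
  - task 3 (Optimize): project_id=4 -> matches Alpha
  - task 4 (Train): project_id=NULL, no match -> dropped
  - task 5 (Review): project_id=2 -> matches Nimbus
So 2 of 5 rows are dropped.

SQL:
SELECT a.name, b.name AS project
FROM tasks a
INNER JOIN projects b ON a.project_id = b.id

Result:
name     | project
---------+--------
Document | Nimbus 
Optimize | Alpha  
Review   | Nimbus 


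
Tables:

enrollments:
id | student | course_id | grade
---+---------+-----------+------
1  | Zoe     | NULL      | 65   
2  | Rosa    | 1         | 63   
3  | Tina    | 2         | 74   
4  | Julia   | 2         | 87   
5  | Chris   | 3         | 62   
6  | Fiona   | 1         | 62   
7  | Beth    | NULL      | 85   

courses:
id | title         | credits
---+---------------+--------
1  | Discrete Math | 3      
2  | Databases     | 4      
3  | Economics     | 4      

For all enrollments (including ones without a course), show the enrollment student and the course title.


LEFT JOIN keeps every row from enrollments (the left table); where course_id has no match in courses, the course columns become NULL. Walk through each enrollment:
  - enrollment 1 (Zoe): course_id=NULL, no match -> kept with NULL
  - enrollment 2 (Rosa): course_id=1 -> matches Discrete Math
  - enrollment 3 (Tina): course_id=2 -> matches Databases
  - enrollment 4 (Julia): course_id=2 -> matches Databases
  - enrollment 5 (Chris): course_id=3 -> matches Economics
  - enrollment 6 (Fiona): course_id=1 -> matches Discrete Math
  - enrollment 7 (Beth): course_id=NULL, no match -> kept with NULL
All 7 rows appear; 2 have NULL course.

SQL:
SELECT a.student, b.title AS course
FROM enrollments a
LEFT JOIN courses b ON a.course_id = b.id

Result:
student | course       
--------+--------------
Zoe     | NULL         
Rosa    | Discrete Math
Tina    | Databases    
Julia   | Databases    
Chris   | Economics    
Fiona   | Discrete Math
Beth    | NULL         


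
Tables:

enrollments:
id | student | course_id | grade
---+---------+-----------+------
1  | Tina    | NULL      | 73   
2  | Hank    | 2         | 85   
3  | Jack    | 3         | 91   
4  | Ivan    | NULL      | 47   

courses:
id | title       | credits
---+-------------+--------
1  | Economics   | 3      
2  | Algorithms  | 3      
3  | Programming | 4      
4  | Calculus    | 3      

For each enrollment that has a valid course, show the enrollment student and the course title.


INNER JOIN keeps only enrollments rows whose course_id matches an id in courses. Walk through each enrollment:
  - enrollment 1 (Tina): course_id=NULL, no match -> dropped
  - enrollment 2 (Hank): course_id=2 -> matches Algorithms
  - enrollment 3 (Jack): course_id=3 -> matches Programming
  - enrollment 4 (Ivan): course_id=NULL, no match -> dropped
So 2 of 4 rows are dropped.

SQL:
SELECT a.student, b.title AS course
FROM enrollments a
INNER JOIN courses b ON a.course_id = b.id

Result:
student | course     
--------+------------
Hank    | Algorithms 
Jack    | Programming


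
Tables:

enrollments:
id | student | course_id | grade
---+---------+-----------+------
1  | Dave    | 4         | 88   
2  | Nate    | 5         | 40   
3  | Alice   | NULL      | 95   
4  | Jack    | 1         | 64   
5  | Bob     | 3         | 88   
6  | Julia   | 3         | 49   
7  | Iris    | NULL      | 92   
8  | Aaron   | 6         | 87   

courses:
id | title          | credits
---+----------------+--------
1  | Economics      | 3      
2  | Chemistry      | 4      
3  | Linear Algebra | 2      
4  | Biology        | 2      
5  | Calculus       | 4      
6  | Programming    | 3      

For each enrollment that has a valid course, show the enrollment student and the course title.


INNER JOIN keeps only enrollments rows whose course_id matches an id in courses. Walk through each enrollment:
  - enrollment 1 (Dave): course_id=4 -> matches Biology
  - enrollment 2 (Nate): course_id=5 -> matches Calculus
  - enrollment 3 (Alice): course_id=NULL, no match -> dropped
  - enrollment 4 (Jack): course_id=1 -> matches Economics
  - enrollment 5 (Bob): course_id=3 -> matches Linear Algebra
  - enrollment 6 (Julia): course_id=3 -> matches Linear Algebra
  - enrollment 7 (Iris): course_id=NULL, no match -> dropped
  - enrollment 8 (Aaron): course_id=6 -> matches Programming
So 2 of 8 rows are dropped.

SQL:
SELECT a.student, b.title AS course
FROM enrollments a
INNER JOIN courses b ON a.course_id = b.id

Result:
student | course        
--------+---------------
Dave    | Biology       
Nate    | Calculus      
Jack    | Economics     
Bob     | Linear Algebra
Julia   | Linear Algebra
Aaron   | Programming   


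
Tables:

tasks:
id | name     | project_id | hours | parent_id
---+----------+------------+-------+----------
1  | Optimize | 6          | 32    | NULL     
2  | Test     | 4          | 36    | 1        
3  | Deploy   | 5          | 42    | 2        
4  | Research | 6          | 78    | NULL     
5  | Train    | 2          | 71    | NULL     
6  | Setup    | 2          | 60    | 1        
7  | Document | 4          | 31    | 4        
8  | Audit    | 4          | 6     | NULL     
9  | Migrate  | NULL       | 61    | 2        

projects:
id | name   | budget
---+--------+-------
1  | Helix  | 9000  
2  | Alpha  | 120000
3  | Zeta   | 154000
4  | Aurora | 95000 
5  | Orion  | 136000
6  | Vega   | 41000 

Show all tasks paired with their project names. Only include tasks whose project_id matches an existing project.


INNER JOIN keeps only tasks rows whose project_id matches an id in projects. Walk through each task:
  - task 1 (Optimize): project_id=6 -> matches Vega
  - task 2 (Test): project_id=4 -> matches Aurora
  - task 3 (Deploy): project_id=5 -> matches Orion
  - task 4 (Research): project_id=6 -> matches Vega
  - task 5 (Train): project_id=2 -> matches Alpha
  - task 6 (Setup): project_id=2 -> matches Alpha
  - task 7 (Document): project_id=4 -> matches Aurora
  - task 8 (Audit): project_id=4 -> matches Aurora
  - task 9 (Migrate): project_id=NULL, no match -> dropped
So 1 of 9 rows is dropped.

SQL:
SELECT a.name, b.name AS project
FROM tasks a
INNER JOIN projects b ON a.project_id = b.id

Result:
name     | project
---------+--------
Optimize | Vega   
Test     | Aurora 
Deploy   | Orion  
Research | Vega   
Train    | Alpha  
Setup    | Alpha  
Document | Aurora 
Audit    | Aurora 


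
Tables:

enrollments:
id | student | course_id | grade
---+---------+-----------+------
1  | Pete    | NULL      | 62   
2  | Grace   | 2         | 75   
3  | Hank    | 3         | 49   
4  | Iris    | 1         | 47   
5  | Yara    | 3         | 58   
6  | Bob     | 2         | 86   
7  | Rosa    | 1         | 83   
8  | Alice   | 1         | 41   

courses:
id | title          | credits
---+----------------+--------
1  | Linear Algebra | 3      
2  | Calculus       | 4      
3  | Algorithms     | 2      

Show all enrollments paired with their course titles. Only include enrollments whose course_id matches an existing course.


INNER JOIN keeps only enrollments rows whose course_id matches an id in courses. Walk through each enrollment:
  - enrollment 1 (Pete): course_id=NULL, no match -> dropped
  - enrollment 2 (Grace): course_id=2 -> matches Calculus
  - enrollment 3 (Hank): course_id=3 -> matches Algorithms
  - enrollment 4 (Iris): course_id=1 -> matches Linear Algebra
  - enrollment 5 (Yara): course_id=3 -> matches Algorithms
  - enrollment 6 (Bob): course_id=2 -> matches Calculus
  - enrollment 7 (Rosa): course_id=1 -> matches Linear Algebra
  - enrollment 8 (Alice): course_id=1 -> matches Linear Algebra
So 1 of 8 rows is dropped.

SQL:
SELECT a.student, b.title AS course
FROM enrollments a
INNER JOIN courses b ON a.course_id = b.id

Result:
student | course        
--------+---------------
Grace   | Calculus      
Hank    | Algorithms    
Iris    | Linear Algebra
Yara    | Algorithms    
Bob     | Calculus      
Rosa    | Linear Algebra
Alice   | Linear Algebra


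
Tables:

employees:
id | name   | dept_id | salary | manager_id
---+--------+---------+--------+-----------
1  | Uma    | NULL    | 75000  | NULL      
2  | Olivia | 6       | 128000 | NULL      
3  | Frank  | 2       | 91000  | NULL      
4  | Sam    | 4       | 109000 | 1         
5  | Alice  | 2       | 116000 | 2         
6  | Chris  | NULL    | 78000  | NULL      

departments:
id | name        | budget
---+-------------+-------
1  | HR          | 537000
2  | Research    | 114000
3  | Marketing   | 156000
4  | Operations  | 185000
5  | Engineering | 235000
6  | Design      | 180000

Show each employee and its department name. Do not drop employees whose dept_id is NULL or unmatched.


LEFT JOIN keeps every row from employees (the left table); where dept_id has no match in departments, the department columns become NULL. Walk through each employee:
  - employee 1 (Uma): dept_id=NULL, no match -> kept with NULL
  - employee 2 (Olivia): dept_id=6 -> matches Design
  - employee 3 (Frank): dept_id=2 -> matches Research
  - employee 4 (Sam): dept_id=4 -> matches Operations
  - employee 5 (Alice): dept_id=2 -> matches Research
  - employee 6 (Chris): dept_id=NULL, no match -> kept with NULL
All 6 rows appear; 2 have NULL department.

SQL:
SELECT a.name, b.name AS department
FROM employees a
LEFT JOIN departments b ON a.dept_id = b.id

Result:
name   | department
-------+-----------
Uma    | NULL      
Olivia | Design    
Frank  | Research  
Sam    | Operations
Alice  | Research  
Chris  | NULL      


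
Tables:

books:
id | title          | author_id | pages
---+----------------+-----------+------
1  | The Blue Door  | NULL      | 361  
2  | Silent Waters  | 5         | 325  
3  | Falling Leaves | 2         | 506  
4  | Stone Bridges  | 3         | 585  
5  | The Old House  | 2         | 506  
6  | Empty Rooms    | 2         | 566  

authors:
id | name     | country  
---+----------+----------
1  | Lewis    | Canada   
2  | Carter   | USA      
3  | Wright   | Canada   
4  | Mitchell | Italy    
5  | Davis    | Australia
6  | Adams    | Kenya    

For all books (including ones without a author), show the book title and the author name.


LEFT JOIN keeps every row from books (the left table); where author_id has no match in authors, the author columns become NULL. Walk through each book:
  - book 1 (The Blue Door): author_id=NULL, no match -> kept with NULL
  - book 2 (Silent Waters): author_id=5 -> matches Davis
  - book 3 (Falling Leaves): author_id=2 -> matches Carter
  - book 4 (Stone Bridges): author_id=3 -> matches Wright
  - book 5 (The Old House): author_id=2 -> matches Carter
  - book 6 (Empty Rooms): author_id=2 -> matches Carter
All 6 rows appear; 1 has NULL author.

SQL:
SELECT a.title, b.name AS author
FROM books a
LEFT JOIN authors b ON a.author_id = b.id

Result:
title          | author
---------------+-------
The Blue Door  | NULL  
Silent Waters  | Davis 
Falling Leaves | Carter
Stone Bridges  | Wright
The Old House  | Carter
Empty Rooms    | Carter


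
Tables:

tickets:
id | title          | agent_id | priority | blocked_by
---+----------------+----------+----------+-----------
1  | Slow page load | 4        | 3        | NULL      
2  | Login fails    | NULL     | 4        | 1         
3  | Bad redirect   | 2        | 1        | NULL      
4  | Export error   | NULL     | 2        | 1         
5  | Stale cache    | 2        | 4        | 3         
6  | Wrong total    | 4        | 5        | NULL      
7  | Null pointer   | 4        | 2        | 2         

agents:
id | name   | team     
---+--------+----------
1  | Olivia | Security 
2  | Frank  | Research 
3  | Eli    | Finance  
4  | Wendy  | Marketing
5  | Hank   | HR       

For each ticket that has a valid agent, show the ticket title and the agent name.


INNER JOIN keeps only tickets rows whose agent_id matches an id in agents. Walk through each ticket:
  - ticket 1 (Slow page load): agent_id=4 -> matches Wendy
  - ticket 2 (Login fails): agent_id=NULL, no match -> dropped
  - ticket 3 (Bad redirect): agent_id=2 -> matches Frank
  - ticket 4 (Export error): agent_id=NULL, no match -> dropped
  - ticket 5 (Stale cache): agent_id=2 -> matches Frank
  - ticket 6 (Wrong total): agent_id=4 -> matches Wendy
  - ticket 7 (Null pointer): agent_id=4 -> matches Wendy
So 2 of 7 rows are dropped.

SQL:
SELECT a.title, b.name AS agent
FROM tickets a
INNER JOIN agents b ON a.agent_id = b.id

Result:
title          | agent
---------------+------
Slow page load | Wendy
Bad redirect   | Frank
Stale cache    | Frank
Wrong total    | Wendy
Null pointer   | Wendy


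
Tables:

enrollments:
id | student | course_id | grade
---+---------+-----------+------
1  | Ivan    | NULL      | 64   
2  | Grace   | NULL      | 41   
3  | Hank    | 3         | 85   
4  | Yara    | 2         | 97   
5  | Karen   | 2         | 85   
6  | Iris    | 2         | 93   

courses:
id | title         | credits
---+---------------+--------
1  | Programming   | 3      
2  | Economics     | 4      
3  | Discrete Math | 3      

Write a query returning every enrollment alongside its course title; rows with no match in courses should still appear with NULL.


LEFT JOIN keeps every row from enrollments (the left table); where course_id has no match in courses, the course columns become NULL. Walk through each enrollment:
  - enrollment 1 (Ivan): course_id=NULL, no match -> kept with NULL
  - enrollment 2 (Grace): course_id=NULL, no match -> kept with NULL
  - enrollment 3 (Hank): course_id=3 -> matches Discrete Math
  - enrollment 4 (Yara): course_id=2 -> matches Economics
  - enrollment 5 (Karen): course_id=2 -> matches Economics
  - enrollment 6 (Iris): course_id=2 -> matches Economics
All 6 rows appear; 2 have NULL course.

SQL:
SELECT a.student, b.title AS course
FROM enrollments a
LEFT JOIN courses b ON a.course_id = b.id

Result:
student | course       
--------+--------------
Ivan    | NULL         
Grace   | NULL         
Hank    | Discrete Math
Yara    | Economics    
Karen   | Economics    
Iris    | Economics    
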